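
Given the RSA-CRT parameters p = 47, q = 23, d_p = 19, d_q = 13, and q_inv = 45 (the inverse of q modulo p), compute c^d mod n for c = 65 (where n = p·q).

1019

m₁ = c^(d_p) mod p: c ≡ 18 (mod 47), and 18^19 mod 47 = 32.
m₂ = c^(d_q) mod q: c ≡ 19 (mod 23), and 19^13 mod 23 = 7.
h = q_inv·(m₁ − m₂) mod p = 45·(32 − 7) mod 47 = 44.
m = m₂ + h·q = 7 + 44·23 = 1019.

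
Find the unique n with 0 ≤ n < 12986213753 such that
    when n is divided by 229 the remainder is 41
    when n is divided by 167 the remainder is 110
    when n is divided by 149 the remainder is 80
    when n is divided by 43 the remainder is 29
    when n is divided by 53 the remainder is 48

The moduli are pairwise coprime; M = 229·167·149·43·53 = 12986213753.
M/229 = 56708357; 56708357 ≡ 171 (mod 229); 171·75 ≡ 1, so inverse 75.
M/167 = 77761759; 77761759 ≡ 46 (mod 167); 46·69 ≡ 1, so inverse 69.
M/149 = 87155797; 87155797 ≡ 35 (mod 149); 35·132 ≡ 1, so inverse 132.
M/43 = 302004971; 302004971 ≡ 18 (mod 43); 18·12 ≡ 1, so inverse 12.
M/53 = 245022901; 245022901 ≡ 32 (mod 53); 32·5 ≡ 1, so inverse 5.
n ≡ 41·56708357·75 + 110·77761759·69 + 80·87155797·132 + 29·302004971·12 + 48·245022901·5 = 1848858391053.
1848858391053 mod 12986213753 = 4816038127.

4816038127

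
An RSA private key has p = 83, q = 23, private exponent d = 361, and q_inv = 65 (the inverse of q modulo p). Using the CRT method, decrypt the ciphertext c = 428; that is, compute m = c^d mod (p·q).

872

d_p = d mod (p−1) = 361 mod 82 = 33; d_q = d mod (q−1) = 9.
m₁ = c^(d_p) mod p: c ≡ 13 (mod 83), and 13^33 mod 83 = 42.
m₂ = c^(d_q) mod q: c ≡ 14 (mod 23), and 14^9 mod 23 = 21.
h = q_inv·(m₁ − m₂) mod p = 65·(42 − 21) mod 83 = 37.
m = m₂ + h·q = 21 + 37·23 = 872.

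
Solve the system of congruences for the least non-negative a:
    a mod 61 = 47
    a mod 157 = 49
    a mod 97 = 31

409662

The moduli are pairwise coprime; N = 61·157·97 = 928969.
N/61 = 15229; 15229 ≡ 40 (mod 61); 40·29 ≡ 1, so inverse 29.
N/157 = 5917; 5917 ≡ 108 (mod 157); 108·16 ≡ 1, so inverse 16.
N/97 = 9577; 9577 ≡ 71 (mod 97); 71·41 ≡ 1, so inverse 41.
a ≡ 47·15229·29 + 49·5917·16 + 31·9577·41 = 37568422.
37568422 mod 928969 = 409662.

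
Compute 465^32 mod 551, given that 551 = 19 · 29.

Mod 19: 465 ≡ 9; by Fermat, exponent reduces to 32 mod 18 = 14; 9^14 ≡ 16 (mod 19).
Mod 29: 465 ≡ 1; by Fermat, exponent reduces to 32 mod 28 = 4; 1^4 ≡ 1 (mod 29).
Combine by CRT: x ≡ 16 (mod 19), x ≡ 1 (mod 29) ⇒ x ≡ 320 (mod 551).

320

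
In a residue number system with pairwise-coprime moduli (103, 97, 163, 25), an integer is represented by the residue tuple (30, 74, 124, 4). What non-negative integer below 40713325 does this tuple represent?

16872254

The moduli are pairwise coprime; N = 103·97·163·25 = 40713325.
N/103 = 395275; 395275 ≡ 64 (mod 103); 64·66 ≡ 1, so inverse 66.
N/97 = 419725; 419725 ≡ 6 (mod 97); 6·81 ≡ 1, so inverse 81.
N/163 = 249775; 249775 ≡ 59 (mod 163); 59·105 ≡ 1, so inverse 105.
N/25 = 1628533; 1628533 ≡ 8 (mod 25); 8·22 ≡ 1, so inverse 22.
x ≡ 30·395275·66 + 74·419725·81 + 124·249775·105 + 4·1628533·22 = 6693857554.
6693857554 mod 40713325 = 16872254.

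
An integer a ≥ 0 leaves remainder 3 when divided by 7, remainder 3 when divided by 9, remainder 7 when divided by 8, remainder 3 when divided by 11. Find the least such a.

Combine the congruences pairwise.
From a ≡ 3 (mod 7) write a = 3 + 7t. Substituting into a ≡ 3 (mod 9) gives 7t ≡ 0 (mod 9), and since 7⁻¹ ≡ 4 (mod 9), t ≡ 0. Hence a ≡ 3 + 7·0 = 3 (mod 63).
From a ≡ 3 (mod 63) write a = 3 + 63t. Substituting into a ≡ 7 (mod 8) gives 63t ≡ 4 (mod 8), and since 7⁻¹ ≡ 7 (mod 8), t ≡ 4. Hence a ≡ 3 + 63·4 = 255 (mod 504).
From a ≡ 255 (mod 504) write a = 255 + 504t. Substituting into a ≡ 3 (mod 11) gives 504t ≡ 1 (mod 11), and since 9⁻¹ ≡ 5 (mod 11), t ≡ 5. Hence a ≡ 255 + 504·5 = 2775 (mod 5544).

2775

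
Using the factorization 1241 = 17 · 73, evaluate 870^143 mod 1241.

Mod 17: 870 ≡ 3; by Fermat, exponent reduces to 143 mod 16 = 15; 3^15 ≡ 6 (mod 17).
Mod 73: 870 ≡ 67; by Fermat, exponent reduces to 143 mod 72 = 71; 67^71 ≡ 12 (mod 73).
Combine by CRT: x ≡ 6 (mod 17), x ≡ 12 (mod 73) ⇒ x ≡ 669 (mod 1241).

669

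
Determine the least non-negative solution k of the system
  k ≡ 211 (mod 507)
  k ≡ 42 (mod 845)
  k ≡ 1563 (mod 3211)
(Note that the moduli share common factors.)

Combine the congruences pairwise.
gcd(507, 845) = 169 and 169 | (42 − 211), so the pair is consistent; merging gives k ≡ 1732 (mod 2535), where 2535 = lcm(507, 845).
gcd(2535, 3211) = 169 and 169 | (1563 − 1732), so the pair is consistent; merging gives k ≡ 14407 (mod 48165), where 48165 = lcm(2535, 3211).
The solution is unique modulo lcm(507, 845, 3211) = 48165.

14407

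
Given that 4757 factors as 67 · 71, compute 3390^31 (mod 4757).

Mod 67: 3390 ≡ 40; 40^31 ≡ 25 (mod 67).
Mod 71: 3390 ≡ 53; 53^31 ≡ 28 (mod 71).
Combine by CRT: x ≡ 25 (mod 67), x ≡ 28 (mod 71) ⇒ x ≡ 1164 (mod 4757).

1164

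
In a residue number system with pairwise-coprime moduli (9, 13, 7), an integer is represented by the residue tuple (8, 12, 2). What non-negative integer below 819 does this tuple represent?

233

From x ≡ 8 (mod 9) write x = 8 + 9t. Substituting into x ≡ 12 (mod 13) gives 9t ≡ 4 (mod 13), and since 9⁻¹ ≡ 3 (mod 13), t ≡ 12. Hence x ≡ 8 + 9·12 = 116 (mod 117).
From x ≡ 116 (mod 117) write x = 116 + 117t. Substituting into x ≡ 2 (mod 7) gives 117t ≡ 5 (mod 7), and since 5⁻¹ ≡ 3 (mod 7), t ≡ 1. Hence x ≡ 116 + 117·1 = 233 (mod 819).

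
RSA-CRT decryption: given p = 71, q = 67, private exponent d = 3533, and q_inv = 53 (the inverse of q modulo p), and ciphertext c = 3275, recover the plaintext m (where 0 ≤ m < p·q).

64

d_p = d mod (p−1) = 3533 mod 70 = 33; d_q = d mod (q−1) = 35.
m₁ = c^(d_p) mod p: c ≡ 9 (mod 71), and 9^33 mod 71 = 64.
m₂ = c^(d_q) mod q: c ≡ 59 (mod 67), and 59^35 mod 67 = 64.
h = q_inv·(m₁ − m₂) mod p = 53·(64 − 64) mod 71 = 0.
m = m₂ + h·q = 64 + 0·67 = 64.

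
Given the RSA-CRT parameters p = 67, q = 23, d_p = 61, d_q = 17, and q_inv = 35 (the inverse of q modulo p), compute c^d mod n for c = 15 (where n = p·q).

m₁ = c^(d_p) mod p: c ≡ 15 (mod 67), and 15^61 mod 67 = 22.
m₂ = c^(d_q) mod q: c ≡ 15 (mod 23), and 15^17 mod 23 = 10.
h = q_inv·(m₁ − m₂) mod p = 35·(22 − 10) mod 67 = 18.
m = m₂ + h·q = 10 + 18·23 = 424.

424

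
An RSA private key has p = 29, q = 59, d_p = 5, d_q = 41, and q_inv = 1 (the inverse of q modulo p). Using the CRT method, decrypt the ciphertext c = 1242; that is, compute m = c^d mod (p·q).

500

m₁ = c^(d_p) mod p: c ≡ 24 (mod 29), and 24^5 mod 29 = 7.
m₂ = c^(d_q) mod q: c ≡ 3 (mod 59), and 3^41 mod 59 = 28.
h = q_inv·(m₁ − m₂) mod p = 1·(7 − 28) mod 29 = 8.
m = m₂ + h·q = 28 + 8·59 = 500.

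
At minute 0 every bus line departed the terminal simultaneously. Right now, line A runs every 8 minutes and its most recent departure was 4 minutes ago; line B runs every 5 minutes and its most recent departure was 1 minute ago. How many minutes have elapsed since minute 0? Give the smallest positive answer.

From t ≡ 4 (mod 8) write t = 4 + 8s. Substituting into t ≡ 1 (mod 5) gives 8s ≡ 2 (mod 5), and since 3⁻¹ ≡ 2 (mod 5), s ≡ 4. Hence t ≡ 4 + 8·4 = 36 (mod 40).

36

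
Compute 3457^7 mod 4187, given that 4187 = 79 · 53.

Mod 79: 3457 ≡ 60; 60^7 ≡ 68 (mod 79).
Mod 53: 3457 ≡ 12; 12^7 ≡ 45 (mod 53).
Combine by CRT: x ≡ 68 (mod 79), x ≡ 45 (mod 53) ⇒ x ≡ 3702 (mod 4187).

3702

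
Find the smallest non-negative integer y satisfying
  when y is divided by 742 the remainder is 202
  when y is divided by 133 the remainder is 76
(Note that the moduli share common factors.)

5396

gcd(742, 133) = 7 and 7 | (76 − 202), so the pair is consistent; merging gives y ≡ 5396 (mod 14098), where 14098 = lcm(742, 133).
The solution is unique modulo lcm(742, 133) = 14098.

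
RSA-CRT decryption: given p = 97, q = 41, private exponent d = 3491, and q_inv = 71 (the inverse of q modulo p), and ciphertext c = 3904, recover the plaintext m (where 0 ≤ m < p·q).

2041

d_p = d mod (p−1) = 3491 mod 96 = 35; d_q = d mod (q−1) = 11.
m₁ = c^(d_p) mod p: c ≡ 24 (mod 97), and 24^35 mod 97 = 4.
m₂ = c^(d_q) mod q: c ≡ 9 (mod 41), and 9^11 mod 41 = 32.
h = q_inv·(m₁ − m₂) mod p = 71·(4 − 32) mod 97 = 49.
m = m₂ + h·q = 32 + 49·41 = 2041.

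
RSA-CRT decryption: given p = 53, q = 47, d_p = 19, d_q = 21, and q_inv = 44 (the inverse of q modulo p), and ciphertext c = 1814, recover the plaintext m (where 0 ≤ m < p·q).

m₁ = c^(d_p) mod p: c ≡ 12 (mod 53), and 12^19 mod 53 = 20.
m₂ = c^(d_q) mod q: c ≡ 28 (mod 47), and 28^21 mod 47 = 25.
h = q_inv·(m₁ − m₂) mod p = 44·(20 − 25) mod 53 = 45.
m = m₂ + h·q = 25 + 45·47 = 2140.

2140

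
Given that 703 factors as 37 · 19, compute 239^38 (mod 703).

178

Mod 37: 239 ≡ 17; by Fermat, exponent reduces to 38 mod 36 = 2; 17^2 ≡ 30 (mod 37).
Mod 19: 239 ≡ 11; by Fermat, exponent reduces to 38 mod 18 = 2; 11^2 ≡ 7 (mod 19).
Combine by CRT: x ≡ 30 (mod 37), x ≡ 7 (mod 19) ⇒ x ≡ 178 (mod 703).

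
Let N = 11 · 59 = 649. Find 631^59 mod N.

Mod 11: 631 ≡ 4; by Fermat, exponent reduces to 59 mod 10 = 9; 4^9 ≡ 3 (mod 11).
Mod 59: 631 ≡ 41; by Fermat, exponent reduces to 59 mod 58 = 1; 41^1 ≡ 41 (mod 59).
Combine by CRT: x ≡ 3 (mod 11), x ≡ 41 (mod 59) ⇒ x ≡ 454 (mod 649).

454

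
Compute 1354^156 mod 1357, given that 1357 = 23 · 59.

Mod 23: 1354 ≡ 20; by Fermat, exponent reduces to 156 mod 22 = 2; 20^2 ≡ 9 (mod 23).
Mod 59: 1354 ≡ 56; by Fermat, exponent reduces to 156 mod 58 = 40; 56^40 ≡ 29 (mod 59).
Combine by CRT: x ≡ 9 (mod 23), x ≡ 29 (mod 59) ⇒ x ≡ 147 (mod 1357).

147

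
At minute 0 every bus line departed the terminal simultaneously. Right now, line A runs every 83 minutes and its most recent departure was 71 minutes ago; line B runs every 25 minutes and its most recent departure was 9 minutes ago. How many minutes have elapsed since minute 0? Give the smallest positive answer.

Combine the congruences pairwise.
From t ≡ 71 (mod 83) write t = 71 + 83s. Substituting into t ≡ 9 (mod 25) gives 83s ≡ 13 (mod 25), and since 8⁻¹ ≡ 22 (mod 25), s ≡ 11. Hence t ≡ 71 + 83·11 = 984 (mod 2075).

984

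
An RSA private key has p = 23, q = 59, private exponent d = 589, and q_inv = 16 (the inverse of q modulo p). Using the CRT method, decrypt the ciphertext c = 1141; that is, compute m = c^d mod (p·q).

d_p = d mod (p−1) = 589 mod 22 = 17; d_q = d mod (q−1) = 9.
m₁ = c^(d_p) mod p: c ≡ 14 (mod 23), and 14^17 mod 23 = 20.
m₂ = c^(d_q) mod q: c ≡ 20 (mod 59), and 20^9 mod 59 = 41.
h = q_inv·(m₁ − m₂) mod p = 16·(20 − 41) mod 23 = 9.
m = m₂ + h·q = 41 + 9·59 = 572.

572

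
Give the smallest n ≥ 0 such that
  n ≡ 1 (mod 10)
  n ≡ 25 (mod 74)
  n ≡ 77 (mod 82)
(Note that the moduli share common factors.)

Combine the congruences pairwise.
gcd(10, 74) = 2 and 2 | (25 − 1), so the pair is consistent; merging gives n ≡ 321 (mod 370), where 370 = lcm(10, 74).
gcd(370, 82) = 2 and 2 | (77 − 321), so the pair is consistent; merging gives n ≡ 1061 (mod 15170), where 15170 = lcm(370, 82).
The solution is unique modulo lcm(10, 74, 82) = 15170.

1061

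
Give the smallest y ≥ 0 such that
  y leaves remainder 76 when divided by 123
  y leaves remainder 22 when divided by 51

1552

Combine the congruences pairwise.
gcd(123, 51) = 3 and 3 | (22 − 76), so the pair is consistent; merging gives y ≡ 1552 (mod 2091), where 2091 = lcm(123, 51).
The solution is unique modulo lcm(123, 51) = 2091.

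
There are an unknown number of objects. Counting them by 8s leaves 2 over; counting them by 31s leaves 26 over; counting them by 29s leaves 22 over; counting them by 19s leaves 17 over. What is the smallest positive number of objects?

44914

From N ≡ 2 (mod 8) write N = 2 + 8t. Substituting into N ≡ 26 (mod 31) gives 8t ≡ 24 (mod 31), and since 8⁻¹ ≡ 4 (mod 31), t ≡ 3. Hence N ≡ 2 + 8·3 = 26 (mod 248).
From N ≡ 26 (mod 248) write N = 26 + 248t. Substituting into N ≡ 22 (mod 29) gives 248t ≡ 25 (mod 29), and since 16⁻¹ ≡ 20 (mod 29), t ≡ 7. Hence N ≡ 26 + 248·7 = 1762 (mod 7192).
From N ≡ 1762 (mod 7192) write N = 1762 + 7192t. Substituting into N ≡ 17 (mod 19) gives 7192t ≡ 3 (mod 19), and since 10⁻¹ ≡ 2 (mod 19), t ≡ 6. Hence N ≡ 1762 + 7192·6 = 44914 (mod 136648).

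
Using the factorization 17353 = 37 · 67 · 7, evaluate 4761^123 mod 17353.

7834

Mod 37: 4761 ≡ 25; by Fermat, exponent reduces to 123 mod 36 = 15; 25^15 ≡ 27 (mod 37).
Mod 67: 4761 ≡ 4; by Fermat, exponent reduces to 123 mod 66 = 57; 4^57 ≡ 62 (mod 67).
Mod 7: 4761 ≡ 1; by Fermat, exponent reduces to 123 mod 6 = 3; 1^3 ≡ 1 (mod 7).
Combine by CRT: x ≡ 27 (mod 37), x ≡ 62 (mod 67), x ≡ 1 (mod 7) ⇒ x ≡ 7834 (mod 17353).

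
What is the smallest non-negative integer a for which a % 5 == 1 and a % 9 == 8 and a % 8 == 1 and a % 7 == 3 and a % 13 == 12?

From a ≡ 1 (mod 5) write a = 1 + 5t. Substituting into a ≡ 8 (mod 9) gives 5t ≡ 7 (mod 9), and since 5⁻¹ ≡ 2 (mod 9), t ≡ 5. Hence a ≡ 1 + 5·5 = 26 (mod 45).
From a ≡ 26 (mod 45) write a = 26 + 45t. Substituting into a ≡ 1 (mod 8) gives 45t ≡ 7 (mod 8), and since 5⁻¹ ≡ 5 (mod 8), t ≡ 3. Hence a ≡ 26 + 45·3 = 161 (mod 360).
From a ≡ 161 (mod 360) write a = 161 + 360t. Substituting into a ≡ 3 (mod 7) gives 360t ≡ 3 (mod 7), and since 3⁻¹ ≡ 5 (mod 7), t ≡ 1. Hence a ≡ 161 + 360·1 = 521 (mod 2520).
From a ≡ 521 (mod 2520) write a = 521 + 2520t. Substituting into a ≡ 12 (mod 13) gives 2520t ≡ 11 (mod 13), and since 11⁻¹ ≡ 6 (mod 13), t ≡ 1. Hence a ≡ 521 + 2520·1 = 3041 (mod 32760).

3041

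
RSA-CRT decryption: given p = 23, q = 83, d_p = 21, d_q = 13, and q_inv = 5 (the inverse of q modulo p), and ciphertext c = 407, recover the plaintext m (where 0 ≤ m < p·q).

m₁ = c^(d_p) mod p: c ≡ 16 (mod 23), and 16^21 mod 23 = 13.
m₂ = c^(d_q) mod q: c ≡ 75 (mod 83), and 75^13 mod 83 = 21.
h = q_inv·(m₁ − m₂) mod p = 5·(13 − 21) mod 23 = 6.
m = m₂ + h·q = 21 + 6·83 = 519.

519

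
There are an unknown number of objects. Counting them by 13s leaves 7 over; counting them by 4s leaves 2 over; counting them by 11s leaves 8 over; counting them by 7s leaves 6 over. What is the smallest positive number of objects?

The moduli are pairwise coprime; M = 13·4·11·7 = 4004.
M/13 = 308; 308 ≡ 9 (mod 13); 9·3 ≡ 1, so inverse 3.
M/4 = 1001; 1001 ≡ 1 (mod 4), inverse 1.
M/11 = 364; 364 ≡ 1 (mod 11), inverse 1.
M/7 = 572; 572 ≡ 5 (mod 7); 5·3 ≡ 1, so inverse 3.
N ≡ 7·308·3 + 2·1001·1 + 8·364·1 + 6·572·3 = 21678.
21678 mod 4004 = 1658.

1658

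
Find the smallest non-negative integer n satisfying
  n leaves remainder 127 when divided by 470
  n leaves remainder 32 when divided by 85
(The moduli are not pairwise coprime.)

Combine the congruences pairwise.
gcd(470, 85) = 5 and 5 | (32 − 127), so the pair is consistent; merging gives n ≡ 6237 (mod 7990), where 7990 = lcm(470, 85).
The solution is unique modulo lcm(470, 85) = 7990.

6237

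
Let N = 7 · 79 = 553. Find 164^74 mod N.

121

Mod 7: 164 ≡ 3; by Fermat, exponent reduces to 74 mod 6 = 2; 3^2 ≡ 2 (mod 7).
Mod 79: 164 ≡ 6; 6^74 ≡ 42 (mod 79).
Combine by CRT: x ≡ 2 (mod 7), x ≡ 42 (mod 79) ⇒ x ≡ 121 (mod 553).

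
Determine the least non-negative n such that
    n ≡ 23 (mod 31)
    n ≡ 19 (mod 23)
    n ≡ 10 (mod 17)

The moduli are pairwise coprime; M = 31·23·17 = 12121.
M/31 = 391; 391 ≡ 19 (mod 31); 19·18 ≡ 1, so inverse 18.
M/23 = 527; 527 ≡ 21 (mod 23); 21·11 ≡ 1, so inverse 11.
M/17 = 713; 713 ≡ 16 (mod 17); 16·16 ≡ 1, so inverse 16.
n ≡ 23·391·18 + 19·527·11 + 10·713·16 = 386097.
386097 mod 12121 = 10346.

10346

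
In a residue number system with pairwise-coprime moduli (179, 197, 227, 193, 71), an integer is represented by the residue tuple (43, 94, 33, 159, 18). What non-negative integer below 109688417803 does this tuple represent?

Combine the congruences pairwise.
From x ≡ 43 (mod 179) write x = 43 + 179t. Substituting into x ≡ 94 (mod 197) gives 179t ≡ 51 (mod 197), and since 179⁻¹ ≡ 186 (mod 197), t ≡ 30. Hence x ≡ 43 + 179·30 = 5413 (mod 35263).
From x ≡ 5413 (mod 35263) write x = 5413 + 35263t. Substituting into x ≡ 33 (mod 227) gives 35263t ≡ 68 (mod 227), and since 78⁻¹ ≡ 195 (mod 227), t ≡ 94. Hence x ≡ 5413 + 35263·94 = 3320135 (mod 8004701).
From x ≡ 3320135 (mod 8004701) write x = 3320135 + 8004701t. Substituting into x ≡ 159 (mod 193) gives 8004701t ≡ 10 (mod 193), and since 26⁻¹ ≡ 52 (mod 193), t ≡ 134. Hence x ≡ 3320135 + 8004701·134 = 1075950069 (mod 1544907293).
From x ≡ 1075950069 (mod 1544907293) write x = 1075950069 + 1544907293t. Substituting into x ≡ 18 (mod 71) gives 1544907293t ≡ 66 (mod 71), and since 46⁻¹ ≡ 17 (mod 71), t ≡ 57. Hence x ≡ 1075950069 + 1544907293·57 = 89135665770 (mod 109688417803).

89135665770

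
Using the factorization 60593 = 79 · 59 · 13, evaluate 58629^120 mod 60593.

2042

Mod 79: 58629 ≡ 11; by Fermat, exponent reduces to 120 mod 78 = 42; 11^42 ≡ 67 (mod 79).
Mod 59: 58629 ≡ 42; by Fermat, exponent reduces to 120 mod 58 = 4; 42^4 ≡ 36 (mod 59).
Mod 13: 58629 ≡ 12; since 12 | 120, by Fermat 12^120 ≡ 1 (mod 13).
Combine by CRT: x ≡ 67 (mod 79), x ≡ 36 (mod 59), x ≡ 1 (mod 13) ⇒ x ≡ 2042 (mod 60593).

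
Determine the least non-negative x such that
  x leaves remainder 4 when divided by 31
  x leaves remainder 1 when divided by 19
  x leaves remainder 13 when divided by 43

From x ≡ 4 (mod 31) write x = 4 + 31t. Substituting into x ≡ 1 (mod 19) gives 31t ≡ 16 (mod 19), and since 12⁻¹ ≡ 8 (mod 19), t ≡ 14. Hence x ≡ 4 + 31·14 = 438 (mod 589).
From x ≡ 438 (mod 589) write x = 438 + 589t. Substituting into x ≡ 13 (mod 43) gives 589t ≡ 5 (mod 43), and since 30⁻¹ ≡ 33 (mod 43), t ≡ 36. Hence x ≡ 438 + 589·36 = 21642 (mod 25327).

21642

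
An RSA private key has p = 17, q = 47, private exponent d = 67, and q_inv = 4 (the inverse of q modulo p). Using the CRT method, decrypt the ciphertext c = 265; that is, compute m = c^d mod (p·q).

490

d_p = d mod (p−1) = 67 mod 16 = 3; d_q = d mod (q−1) = 21.
m₁ = c^(d_p) mod p: c ≡ 10 (mod 17), and 10^3 mod 17 = 14.
m₂ = c^(d_q) mod q: c ≡ 30 (mod 47), and 30^21 mod 47 = 20.
h = q_inv·(m₁ − m₂) mod p = 4·(14 − 20) mod 17 = 10.
m = m₂ + h·q = 20 + 10·47 = 490.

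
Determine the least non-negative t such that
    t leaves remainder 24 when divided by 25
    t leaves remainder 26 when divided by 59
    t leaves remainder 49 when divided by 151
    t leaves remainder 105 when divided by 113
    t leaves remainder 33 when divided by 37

266020524

The moduli are pairwise coprime; N = 25·59·151·113·37 = 931213225.
N/25 = 37248529; 37248529 ≡ 4 (mod 25); 4·19 ≡ 1, so inverse 19.
N/59 = 15783275; 15783275 ≡ 8 (mod 59); 8·37 ≡ 1, so inverse 37.
N/151 = 6166975; 6166975 ≡ 135 (mod 151); 135·66 ≡ 1, so inverse 66.
N/113 = 8240825; 8240825 ≡ 74 (mod 113); 74·84 ≡ 1, so inverse 84.
N/37 = 25167925; 25167925 ≡ 7 (mod 37); 7·16 ≡ 1, so inverse 16.
t ≡ 24·37248529·19 + 26·15783275·37 + 49·6166975·66 + 105·8240825·84 + 33·25167925·16 = 138085577824.
138085577824 mod 931213225 = 266020524.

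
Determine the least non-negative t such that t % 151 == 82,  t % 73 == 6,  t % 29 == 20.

The moduli are pairwise coprime; N = 151·73·29 = 319667.
N/151 = 2117; 2117 ≡ 3 (mod 151); 3·101 ≡ 1, so inverse 101.
N/73 = 4379; 4379 ≡ 72 (mod 73); 72·72 ≡ 1, so inverse 72.
N/29 = 11023; 11023 ≡ 3 (mod 29); 3·10 ≡ 1, so inverse 10.
t ≡ 82·2117·101 + 6·4379·72 + 20·11023·10 = 21629322.
21629322 mod 319667 = 211633.

211633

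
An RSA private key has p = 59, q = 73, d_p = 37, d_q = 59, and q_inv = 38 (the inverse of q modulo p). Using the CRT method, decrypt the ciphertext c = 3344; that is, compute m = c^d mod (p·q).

m₁ = c^(d_p) mod p: c ≡ 40 (mod 59), and 40^37 mod 59 = 18.
m₂ = c^(d_q) mod q: c ≡ 59 (mod 73), and 59^59 mod 73 = 15.
h = q_inv·(m₁ − m₂) mod p = 38·(18 − 15) mod 59 = 55.
m = m₂ + h·q = 15 + 55·73 = 4030.

4030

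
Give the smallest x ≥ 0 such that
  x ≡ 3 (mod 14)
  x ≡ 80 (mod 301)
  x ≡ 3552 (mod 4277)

33491

gcd(14, 301) = 7 and 7 | (80 − 3), so the pair is consistent; merging gives x ≡ 381 (mod 602), where 602 = lcm(14, 301).
gcd(602, 4277) = 7 and 7 | (3552 − 381), so the pair is consistent; merging gives x ≡ 33491 (mod 367822), where 367822 = lcm(602, 4277).
The solution is unique modulo lcm(14, 301, 4277) = 367822.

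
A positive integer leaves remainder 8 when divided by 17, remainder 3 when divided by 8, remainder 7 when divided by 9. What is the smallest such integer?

The moduli are pairwise coprime; N = 17·8·9 = 1224.
N/17 = 72; 72 ≡ 4 (mod 17); 4·13 ≡ 1, so inverse 13.
N/8 = 153; 153 ≡ 1 (mod 8), inverse 1.
N/9 = 136; 136 ≡ 1 (mod 9), inverse 1.
k ≡ 8·72·13 + 3·153·1 + 7·136·1 = 8899.
8899 mod 1224 = 331.

331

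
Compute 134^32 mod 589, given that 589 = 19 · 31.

286

Mod 19: 134 ≡ 1; by Fermat, exponent reduces to 32 mod 18 = 14; 1^14 ≡ 1 (mod 19).
Mod 31: 134 ≡ 10; by Fermat, exponent reduces to 32 mod 30 = 2; 10^2 ≡ 7 (mod 31).
Combine by CRT: x ≡ 1 (mod 19), x ≡ 7 (mod 31) ⇒ x ≡ 286 (mod 589).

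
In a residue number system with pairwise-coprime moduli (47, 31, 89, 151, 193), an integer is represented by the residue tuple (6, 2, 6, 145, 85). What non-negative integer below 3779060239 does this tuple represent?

3037987416

Combine the congruences pairwise.
From x ≡ 6 (mod 47) write x = 6 + 47t. Substituting into x ≡ 2 (mod 31) gives 47t ≡ 27 (mod 31), and since 16⁻¹ ≡ 2 (mod 31), t ≡ 23. Hence x ≡ 6 + 47·23 = 1087 (mod 1457).
From x ≡ 1087 (mod 1457) write x = 1087 + 1457t. Substituting into x ≡ 6 (mod 89) gives 1457t ≡ 76 (mod 89), and since 33⁻¹ ≡ 27 (mod 89), t ≡ 5. Hence x ≡ 1087 + 1457·5 = 8372 (mod 129673).
From x ≡ 8372 (mod 129673) write x = 8372 + 129673t. Substituting into x ≡ 145 (mod 151) gives 129673t ≡ 78 (mod 151), and since 115⁻¹ ≡ 130 (mod 151), t ≡ 23. Hence x ≡ 8372 + 129673·23 = 2990851 (mod 19580623).
From x ≡ 2990851 (mod 19580623) write x = 2990851 + 19580623t. Substituting into x ≡ 85 (mod 193) gives 19580623t ≡ 155 (mod 193), and since 1⁻¹ ≡ 1 (mod 193), t ≡ 155. Hence x ≡ 2990851 + 19580623·155 = 3037987416 (mod 3779060239).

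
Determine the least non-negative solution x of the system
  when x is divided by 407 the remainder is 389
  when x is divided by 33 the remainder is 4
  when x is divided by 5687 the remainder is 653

gcd(407, 33) = 11 and 11 | (4 − 389), so the pair is consistent; merging gives x ≡ 796 (mod 1221), where 1221 = lcm(407, 33).
gcd(1221, 5687) = 11 and 11 | (653 − 796), so the pair is consistent; merging gives x ≡ 347560 (mod 631257), where 631257 = lcm(1221, 5687).
The solution is unique modulo lcm(407, 33, 5687) = 631257.

347560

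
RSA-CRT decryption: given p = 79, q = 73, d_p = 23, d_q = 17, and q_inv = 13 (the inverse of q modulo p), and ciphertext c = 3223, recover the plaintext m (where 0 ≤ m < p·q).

m₁ = c^(d_p) mod p: c ≡ 63 (mod 79), and 63^23 mod 79 = 48.
m₂ = c^(d_q) mod q: c ≡ 11 (mod 73), and 11^17 mod 73 = 44.
h = q_inv·(m₁ − m₂) mod p = 13·(48 − 44) mod 79 = 52.
m = m₂ + h·q = 44 + 52·73 = 3840.

3840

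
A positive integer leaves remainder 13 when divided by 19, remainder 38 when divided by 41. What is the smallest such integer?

Combine the congruences pairwise.
From n ≡ 13 (mod 19) write n = 13 + 19t. Substituting into n ≡ 38 (mod 41) gives 19t ≡ 25 (mod 41), and since 19⁻¹ ≡ 13 (mod 41), t ≡ 38. Hence n ≡ 13 + 19·38 = 735 (mod 779).

735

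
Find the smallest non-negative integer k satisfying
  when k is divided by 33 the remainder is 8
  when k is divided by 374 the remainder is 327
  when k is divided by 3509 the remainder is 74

Combine the congruences pairwise.
gcd(33, 374) = 11 and 11 | (327 − 8), so the pair is consistent; merging gives k ≡ 701 (mod 1122), where 1122 = lcm(33, 374).
gcd(1122, 3509) = 11 and 11 | (74 − 701), so the pair is consistent; merging gives k ≡ 263249 (mod 357918), where 357918 = lcm(1122, 3509).
The solution is unique modulo lcm(33, 374, 3509) = 357918.

263249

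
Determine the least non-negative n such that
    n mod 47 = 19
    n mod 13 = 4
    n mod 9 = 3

The moduli are pairwise coprime; M = 47·13·9 = 5499.
M/47 = 117; 117 ≡ 23 (mod 47); 23·45 ≡ 1, so inverse 45.
M/13 = 423; 423 ≡ 7 (mod 13); 7·2 ≡ 1, so inverse 2.
M/9 = 611; 611 ≡ 8 (mod 9); 8·8 ≡ 1, so inverse 8.
n ≡ 19·117·45 + 4·423·2 + 3·611·8 = 118083.
118083 mod 5499 = 2604.

2604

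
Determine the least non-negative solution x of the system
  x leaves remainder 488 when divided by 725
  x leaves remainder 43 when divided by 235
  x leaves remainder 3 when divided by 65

gcd(725, 235) = 5 and 5 | (43 − 488), so the pair is consistent; merging gives x ≡ 9913 (mod 34075), where 34075 = lcm(725, 235).
gcd(34075, 65) = 5 and 5 | (3 − 9913), so the pair is consistent; merging gives x ≡ 384738 (mod 442975), where 442975 = lcm(34075, 65).
The solution is unique modulo lcm(725, 235, 65) = 442975.

384738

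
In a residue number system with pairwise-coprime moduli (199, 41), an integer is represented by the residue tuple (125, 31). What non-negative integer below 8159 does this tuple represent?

523

From x ≡ 125 (mod 199) write x = 125 + 199t. Substituting into x ≡ 31 (mod 41) gives 199t ≡ 29 (mod 41), and since 35⁻¹ ≡ 34 (mod 41), t ≡ 2. Hence x ≡ 125 + 199·2 = 523 (mod 8159).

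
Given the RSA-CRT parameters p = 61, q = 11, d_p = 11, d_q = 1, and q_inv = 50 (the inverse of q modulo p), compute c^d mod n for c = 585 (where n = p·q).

167

m₁ = c^(d_p) mod p: c ≡ 36 (mod 61), and 36^11 mod 61 = 45.
m₂ = c^(d_q) mod q: c ≡ 2 (mod 11), and 2^1 mod 11 = 2.
h = q_inv·(m₁ − m₂) mod p = 50·(45 − 2) mod 61 = 15.
m = m₂ + h·q = 2 + 15·11 = 167.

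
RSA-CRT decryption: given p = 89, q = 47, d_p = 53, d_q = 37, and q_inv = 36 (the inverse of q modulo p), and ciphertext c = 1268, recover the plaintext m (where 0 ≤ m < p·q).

3900

m₁ = c^(d_p) mod p: c ≡ 22 (mod 89), and 22^53 mod 89 = 73.
m₂ = c^(d_q) mod q: c ≡ 46 (mod 47), and 46^37 mod 47 = 46.
h = q_inv·(m₁ − m₂) mod p = 36·(73 − 46) mod 89 = 82.
m = m₂ + h·q = 46 + 82·47 = 3900.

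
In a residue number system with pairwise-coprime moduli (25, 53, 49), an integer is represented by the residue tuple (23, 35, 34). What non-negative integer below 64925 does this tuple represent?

From x ≡ 23 (mod 25) write x = 23 + 25t. Substituting into x ≡ 35 (mod 53) gives 25t ≡ 12 (mod 53), and since 25⁻¹ ≡ 17 (mod 53), t ≡ 45. Hence x ≡ 23 + 25·45 = 1148 (mod 1325).
From x ≡ 1148 (mod 1325) write x = 1148 + 1325t. Substituting into x ≡ 34 (mod 49) gives 1325t ≡ 13 (mod 49), and since 2⁻¹ ≡ 25 (mod 49), t ≡ 31. Hence x ≡ 1148 + 1325·31 = 42223 (mod 64925).

42223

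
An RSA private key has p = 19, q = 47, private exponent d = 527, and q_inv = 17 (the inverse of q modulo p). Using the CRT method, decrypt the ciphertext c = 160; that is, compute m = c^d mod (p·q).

69

d_p = d mod (p−1) = 527 mod 18 = 5; d_q = d mod (q−1) = 21.
m₁ = c^(d_p) mod p: c ≡ 8 (mod 19), and 8^5 mod 19 = 12.
m₂ = c^(d_q) mod q: c ≡ 19 (mod 47), and 19^21 mod 47 = 22.
h = q_inv·(m₁ − m₂) mod p = 17·(12 − 22) mod 19 = 1.
m = m₂ + h·q = 22 + 1·47 = 69.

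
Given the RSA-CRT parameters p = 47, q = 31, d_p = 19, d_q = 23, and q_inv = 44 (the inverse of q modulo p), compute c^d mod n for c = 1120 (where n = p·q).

m₁ = c^(d_p) mod p: c ≡ 39 (mod 47), and 39^19 mod 47 = 20.
m₂ = c^(d_q) mod q: c ≡ 4 (mod 31), and 4^23 mod 31 = 2.
h = q_inv·(m₁ − m₂) mod p = 44·(20 − 2) mod 47 = 40.
m = m₂ + h·q = 2 + 40·31 = 1242.

1242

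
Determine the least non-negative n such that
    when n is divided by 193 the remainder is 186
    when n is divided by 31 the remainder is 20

5011

From n ≡ 186 (mod 193) write n = 186 + 193t. Substituting into n ≡ 20 (mod 31) gives 193t ≡ 20 (mod 31), and since 7⁻¹ ≡ 9 (mod 31), t ≡ 25. Hence n ≡ 186 + 193·25 = 5011 (mod 5983).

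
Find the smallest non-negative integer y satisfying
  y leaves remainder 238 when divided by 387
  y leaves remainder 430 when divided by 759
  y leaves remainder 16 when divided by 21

480118

gcd(387, 759) = 3 and 3 | (430 − 238), so the pair is consistent; merging gives y ≡ 88474 (mod 97911), where 97911 = lcm(387, 759).
gcd(97911, 21) = 3 and 3 | (16 − 88474), so the pair is consistent; merging gives y ≡ 480118 (mod 685377), where 685377 = lcm(97911, 21).
The solution is unique modulo lcm(387, 759, 21) = 685377.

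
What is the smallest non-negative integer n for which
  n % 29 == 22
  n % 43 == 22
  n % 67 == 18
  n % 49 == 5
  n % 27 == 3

29570133

The moduli are pairwise coprime; M = 29·43·67·49·27 = 110535327.
M/29 = 3811563; 3811563 ≡ 6 (mod 29); 6·5 ≡ 1, so inverse 5.
M/43 = 2570589; 2570589 ≡ 6 (mod 43); 6·36 ≡ 1, so inverse 36.
M/67 = 1649781; 1649781 ≡ 40 (mod 67); 40·62 ≡ 1, so inverse 62.
M/49 = 2255823; 2255823 ≡ 10 (mod 49); 10·5 ≡ 1, so inverse 5.
M/27 = 4093901; 4093901 ≡ 26 (mod 27); 26·26 ≡ 1, so inverse 26.
n ≡ 22·3811563·5 + 22·2570589·36 + 18·1649781·62 + 5·2255823·5 + 3·4093901·26 = 4672053867.
4672053867 mod 110535327 = 29570133.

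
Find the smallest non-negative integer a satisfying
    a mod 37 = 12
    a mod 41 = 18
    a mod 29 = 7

Combine the congruences pairwise.
From a ≡ 12 (mod 37) write a = 12 + 37t. Substituting into a ≡ 18 (mod 41) gives 37t ≡ 6 (mod 41), and since 37⁻¹ ≡ 10 (mod 41), t ≡ 19. Hence a ≡ 12 + 37·19 = 715 (mod 1517).
From a ≡ 715 (mod 1517) write a = 715 + 1517t. Substituting into a ≡ 7 (mod 29) gives 1517t ≡ 17 (mod 29), and since 9⁻¹ ≡ 13 (mod 29), t ≡ 18. Hence a ≡ 715 + 1517·18 = 28021 (mod 43993).

28021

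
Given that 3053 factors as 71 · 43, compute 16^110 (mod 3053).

1397

Mod 71: 16 ≡ 16; by Fermat, exponent reduces to 110 mod 70 = 40; 16^40 ≡ 48 (mod 71).
Mod 43: 16 ≡ 16; by Fermat, exponent reduces to 110 mod 42 = 26; 16^26 ≡ 21 (mod 43).
Combine by CRT: x ≡ 48 (mod 71), x ≡ 21 (mod 43) ⇒ x ≡ 1397 (mod 3053).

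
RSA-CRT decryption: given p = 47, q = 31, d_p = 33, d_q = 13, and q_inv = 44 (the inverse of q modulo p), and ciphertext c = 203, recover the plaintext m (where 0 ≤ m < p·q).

m₁ = c^(d_p) mod p: c ≡ 15 (mod 47), and 15^33 mod 47 = 31.
m₂ = c^(d_q) mod q: c ≡ 17 (mod 31), and 17^13 mod 31 = 3.
h = q_inv·(m₁ − m₂) mod p = 44·(31 − 3) mod 47 = 10.
m = m₂ + h·q = 3 + 10·31 = 313.

313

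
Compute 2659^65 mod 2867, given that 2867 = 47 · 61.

1085

Mod 47: 2659 ≡ 27; by Fermat, exponent reduces to 65 mod 46 = 19; 27^19 ≡ 4 (mod 47).
Mod 61: 2659 ≡ 36; by Fermat, exponent reduces to 65 mod 60 = 5; 36^5 ≡ 48 (mod 61).
Combine by CRT: x ≡ 4 (mod 47), x ≡ 48 (mod 61) ⇒ x ≡ 1085 (mod 2867).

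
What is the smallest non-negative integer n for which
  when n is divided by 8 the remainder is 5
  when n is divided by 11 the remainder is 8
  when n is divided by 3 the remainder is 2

173

From n ≡ 5 (mod 8) write n = 5 + 8t. Substituting into n ≡ 8 (mod 11) gives 8t ≡ 3 (mod 11), and since 8⁻¹ ≡ 7 (mod 11), t ≡ 10. Hence n ≡ 5 + 8·10 = 85 (mod 88).
From n ≡ 85 (mod 88) write n = 85 + 88t. Substituting into n ≡ 2 (mod 3) gives 88t ≡ 1 (mod 3), and since 1⁻¹ ≡ 1 (mod 3), t ≡ 1. Hence n ≡ 85 + 88·1 = 173 (mod 264).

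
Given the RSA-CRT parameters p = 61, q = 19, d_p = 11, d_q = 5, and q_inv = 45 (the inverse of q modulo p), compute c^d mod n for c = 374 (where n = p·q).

907

m₁ = c^(d_p) mod p: c ≡ 8 (mod 61), and 8^11 mod 61 = 53.
m₂ = c^(d_q) mod q: c ≡ 13 (mod 19), and 13^5 mod 19 = 14.
h = q_inv·(m₁ − m₂) mod p = 45·(53 − 14) mod 61 = 47.
m = m₂ + h·q = 14 + 47·19 = 907.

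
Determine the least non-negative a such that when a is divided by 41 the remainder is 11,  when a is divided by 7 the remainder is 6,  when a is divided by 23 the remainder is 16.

The moduli are pairwise coprime; N = 41·7·23 = 6601.
N/41 = 161; 161 ≡ 38 (mod 41); 38·27 ≡ 1, so inverse 27.
N/7 = 943; 943 ≡ 5 (mod 7); 5·3 ≡ 1, so inverse 3.
N/23 = 287; 287 ≡ 11 (mod 23); 11·21 ≡ 1, so inverse 21.
a ≡ 11·161·27 + 6·943·3 + 16·287·21 = 161223.
161223 mod 6601 = 2799.

2799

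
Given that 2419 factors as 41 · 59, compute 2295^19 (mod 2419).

2090

Mod 41: 2295 ≡ 40; 40^19 ≡ 40 (mod 41).
Mod 59: 2295 ≡ 53; 53^19 ≡ 25 (mod 59).
Combine by CRT: x ≡ 40 (mod 41), x ≡ 25 (mod 59) ⇒ x ≡ 2090 (mod 2419).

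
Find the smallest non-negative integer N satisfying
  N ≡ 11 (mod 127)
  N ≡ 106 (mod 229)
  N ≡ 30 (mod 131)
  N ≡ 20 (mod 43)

17439143

The moduli are pairwise coprime; M = 127·229·131·43 = 163824539.
M/127 = 1289957; 1289957 ≡ 18 (mod 127); 18·120 ≡ 1, so inverse 120.
M/229 = 715391; 715391 ≡ 224 (mod 229); 224·183 ≡ 1, so inverse 183.
M/131 = 1250569; 1250569 ≡ 43 (mod 131); 43·64 ≡ 1, so inverse 64.
M/43 = 3809873; 3809873 ≡ 30 (mod 43); 30·33 ≡ 1, so inverse 33.
N ≡ 11·1289957·120 + 106·715391·183 + 30·1250569·64 + 20·3809873·33 = 20495506518.
20495506518 mod 163824539 = 17439143.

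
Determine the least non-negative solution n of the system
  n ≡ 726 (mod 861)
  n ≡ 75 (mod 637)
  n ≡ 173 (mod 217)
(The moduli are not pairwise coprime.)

15363

gcd(861, 637) = 7 and 7 | (75 − 726), so the pair is consistent; merging gives n ≡ 15363 (mod 78351), where 78351 = lcm(861, 637).
gcd(78351, 217) = 7 and 7 | (173 − 15363), so the pair is consistent; merging gives n ≡ 15363 (mod 2428881), where 2428881 = lcm(78351, 217).
The solution is unique modulo lcm(861, 637, 217) = 2428881.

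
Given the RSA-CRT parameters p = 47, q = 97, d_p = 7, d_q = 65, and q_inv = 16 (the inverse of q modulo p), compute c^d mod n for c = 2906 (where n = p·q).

m₁ = c^(d_p) mod p: c ≡ 39 (mod 47), and 39^7 mod 47 = 35.
m₂ = c^(d_q) mod q: c ≡ 93 (mod 97), and 93^65 mod 97 = 54.
h = q_inv·(m₁ − m₂) mod p = 16·(35 − 54) mod 47 = 25.
m = m₂ + h·q = 54 + 25·97 = 2479.

2479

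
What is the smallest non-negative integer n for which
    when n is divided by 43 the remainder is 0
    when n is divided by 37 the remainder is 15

903

From n ≡ 0 (mod 43) write n = 0 + 43t. Substituting into n ≡ 15 (mod 37) gives 43t ≡ 15 (mod 37), and since 6⁻¹ ≡ 31 (mod 37), t ≡ 21. Hence n ≡ 0 + 43·21 = 903 (mod 1591).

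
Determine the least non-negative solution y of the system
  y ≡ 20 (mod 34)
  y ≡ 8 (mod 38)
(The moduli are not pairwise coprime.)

gcd(34, 38) = 2 and 2 | (8 − 20), so the pair is consistent; merging gives y ≡ 122 (mod 646), where 646 = lcm(34, 38).
The solution is unique modulo lcm(34, 38) = 646.

122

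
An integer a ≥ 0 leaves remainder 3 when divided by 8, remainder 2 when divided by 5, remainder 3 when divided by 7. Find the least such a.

From a ≡ 3 (mod 8) write a = 3 + 8t. Substituting into a ≡ 2 (mod 5) gives 8t ≡ 4 (mod 5), and since 3⁻¹ ≡ 2 (mod 5), t ≡ 3. Hence a ≡ 3 + 8·3 = 27 (mod 40).
From a ≡ 27 (mod 40) write a = 27 + 40t. Substituting into a ≡ 3 (mod 7) gives 40t ≡ 4 (mod 7), and since 5⁻¹ ≡ 3 (mod 7), t ≡ 5. Hence a ≡ 27 + 40·5 = 227 (mod 280).

227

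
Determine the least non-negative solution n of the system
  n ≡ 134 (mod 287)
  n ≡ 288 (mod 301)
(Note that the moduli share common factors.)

9318

gcd(287, 301) = 7 and 7 | (288 − 134), so the pair is consistent; merging gives n ≡ 9318 (mod 12341), where 12341 = lcm(287, 301).
The solution is unique modulo lcm(287, 301) = 12341.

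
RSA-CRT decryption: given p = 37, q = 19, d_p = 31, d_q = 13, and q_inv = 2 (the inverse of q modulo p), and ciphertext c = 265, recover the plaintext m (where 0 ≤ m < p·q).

m₁ = c^(d_p) mod p: c ≡ 6 (mod 37), and 6^31 mod 37 = 31.
m₂ = c^(d_q) mod q: c ≡ 18 (mod 19), and 18^13 mod 19 = 18.
h = q_inv·(m₁ − m₂) mod p = 2·(31 − 18) mod 37 = 26.
m = m₂ + h·q = 18 + 26·19 = 512.

512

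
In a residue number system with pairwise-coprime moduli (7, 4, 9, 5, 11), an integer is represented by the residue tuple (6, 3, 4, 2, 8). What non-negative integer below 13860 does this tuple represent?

The moduli are pairwise coprime; N = 7·4·9·5·11 = 13860.
N/7 = 1980; 1980 ≡ 6 (mod 7); 6·6 ≡ 1, so inverse 6.
N/4 = 3465; 3465 ≡ 1 (mod 4), inverse 1.
N/9 = 1540; 1540 ≡ 1 (mod 9), inverse 1.
N/5 = 2772; 2772 ≡ 2 (mod 5); 2·3 ≡ 1, so inverse 3.
N/11 = 1260; 1260 ≡ 6 (mod 11); 6·2 ≡ 1, so inverse 2.
x ≡ 6·1980·6 + 3·3465·1 + 4·1540·1 + 2·2772·3 + 8·1260·2 = 124627.
124627 mod 13860 = 13747.

13747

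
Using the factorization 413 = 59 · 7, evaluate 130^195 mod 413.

281

Mod 59: 130 ≡ 12; by Fermat, exponent reduces to 195 mod 58 = 21; 12^21 ≡ 45 (mod 59).
Mod 7: 130 ≡ 4; by Fermat, exponent reduces to 195 mod 6 = 3; 4^3 ≡ 1 (mod 7).
Combine by CRT: x ≡ 45 (mod 59), x ≡ 1 (mod 7) ⇒ x ≡ 281 (mod 413).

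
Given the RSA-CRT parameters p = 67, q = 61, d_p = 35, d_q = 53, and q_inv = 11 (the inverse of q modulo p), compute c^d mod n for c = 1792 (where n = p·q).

582

m₁ = c^(d_p) mod p: c ≡ 50 (mod 67), and 50^35 mod 67 = 46.
m₂ = c^(d_q) mod q: c ≡ 23 (mod 61), and 23^53 mod 61 = 33.
h = q_inv·(m₁ − m₂) mod p = 11·(46 − 33) mod 67 = 9.
m = m₂ + h·q = 33 + 9·61 = 582.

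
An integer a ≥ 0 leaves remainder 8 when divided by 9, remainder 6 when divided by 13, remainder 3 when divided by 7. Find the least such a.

773

Combine the congruences pairwise.
From a ≡ 8 (mod 9) write a = 8 + 9t. Substituting into a ≡ 6 (mod 13) gives 9t ≡ 11 (mod 13), and since 9⁻¹ ≡ 3 (mod 13), t ≡ 7. Hence a ≡ 8 + 9·7 = 71 (mod 117).
From a ≡ 71 (mod 117) write a = 71 + 117t. Substituting into a ≡ 3 (mod 7) gives 117t ≡ 2 (mod 7), and since 5⁻¹ ≡ 3 (mod 7), t ≡ 6. Hence a ≡ 71 + 117·6 = 773 (mod 819).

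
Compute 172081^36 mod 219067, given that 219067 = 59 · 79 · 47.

Mod 59: 172081 ≡ 37; 37^36 ≡ 20 (mod 59).
Mod 79: 172081 ≡ 19; 19^36 ≡ 62 (mod 79).
Mod 47: 172081 ≡ 14; 14^36 ≡ 21 (mod 47).
Combine by CRT: x ≡ 20 (mod 59), x ≡ 62 (mod 79), x ≡ 21 (mod 47) ⇒ x ≡ 97311 (mod 219067).

97311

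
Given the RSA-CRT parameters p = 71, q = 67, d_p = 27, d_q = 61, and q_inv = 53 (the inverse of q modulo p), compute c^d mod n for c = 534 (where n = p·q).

m₁ = c^(d_p) mod p: c ≡ 37 (mod 71), and 37^27 mod 71 = 48.
m₂ = c^(d_q) mod q: c ≡ 65 (mod 67), and 65^61 mod 67 = 23.
h = q_inv·(m₁ − m₂) mod p = 53·(48 − 23) mod 71 = 47.
m = m₂ + h·q = 23 + 47·67 = 3172.

3172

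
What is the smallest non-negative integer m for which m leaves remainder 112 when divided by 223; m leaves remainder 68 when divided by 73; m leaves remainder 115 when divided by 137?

Combine the congruences pairwise.
From m ≡ 112 (mod 223) write m = 112 + 223t. Substituting into m ≡ 68 (mod 73) gives 223t ≡ 29 (mod 73), and since 4⁻¹ ≡ 55 (mod 73), t ≡ 62. Hence m ≡ 112 + 223·62 = 13938 (mod 16279).
From m ≡ 13938 (mod 16279) write m = 13938 + 16279t. Substituting into m ≡ 115 (mod 137) gives 16279t ≡ 14 (mod 137), and since 113⁻¹ ≡ 97 (mod 137), t ≡ 125. Hence m ≡ 13938 + 16279·125 = 2048813 (mod 2230223).

2048813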